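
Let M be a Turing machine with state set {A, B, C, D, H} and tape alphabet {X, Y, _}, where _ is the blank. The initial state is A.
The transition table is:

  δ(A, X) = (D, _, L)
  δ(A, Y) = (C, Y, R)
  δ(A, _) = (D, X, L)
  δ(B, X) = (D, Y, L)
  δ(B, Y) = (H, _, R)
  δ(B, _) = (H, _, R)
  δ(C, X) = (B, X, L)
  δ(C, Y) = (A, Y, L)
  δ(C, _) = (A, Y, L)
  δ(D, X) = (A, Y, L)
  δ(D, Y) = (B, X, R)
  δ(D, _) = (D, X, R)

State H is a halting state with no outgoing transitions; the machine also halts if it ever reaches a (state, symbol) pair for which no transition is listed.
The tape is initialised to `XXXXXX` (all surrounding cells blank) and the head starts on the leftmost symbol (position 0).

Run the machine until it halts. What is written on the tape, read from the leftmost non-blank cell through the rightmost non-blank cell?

state=A head=0 tape=____[X]XXXXX   (A,X)→(D,_,L)
state=D head=-1 tape=___[_]_XXXXX   (D,_)→(D,X,R)
state=D head=0 tape=___X[_]XXXXX   (D,_)→(D,X,R)
state=D head=1 tape=___XX[X]XXXX   (D,X)→(A,Y,L)
state=A head=0 tape=___X[X]YXXXX   (A,X)→(D,_,L)
state=D head=-1 tape=___[X]_YXXXX   (D,X)→(A,Y,L)
state=A head=-2 tape=__[_]Y_YXXXX   (A,_)→(D,X,L)
state=D head=-3 tape=_[_]XY_YXXXX   (D,_)→(D,X,R)
state=D head=-2 tape=_X[X]Y_YXXXX   (D,X)→(A,Y,L)
state=A head=-3 tape=_[X]YY_YXXXX   (A,X)→(D,_,L)
state=D head=-4 tape=[_]_YY_YXXXX   (D,_)→(D,X,R)
state=D head=-3 tape=X[_]YY_YXXXX   (D,_)→(D,X,R)
state=D head=-2 tape=XX[Y]Y_YXXXX   (D,Y)→(B,X,R)
state=B head=-1 tape=XXX[Y]_YXXXX   (B,Y)→(H,_,R)
state=H head=0 tape=XXX_[_]YXXXX
The non-blank tape span at halt is XXX__YXXXX.

XXX__YXXXX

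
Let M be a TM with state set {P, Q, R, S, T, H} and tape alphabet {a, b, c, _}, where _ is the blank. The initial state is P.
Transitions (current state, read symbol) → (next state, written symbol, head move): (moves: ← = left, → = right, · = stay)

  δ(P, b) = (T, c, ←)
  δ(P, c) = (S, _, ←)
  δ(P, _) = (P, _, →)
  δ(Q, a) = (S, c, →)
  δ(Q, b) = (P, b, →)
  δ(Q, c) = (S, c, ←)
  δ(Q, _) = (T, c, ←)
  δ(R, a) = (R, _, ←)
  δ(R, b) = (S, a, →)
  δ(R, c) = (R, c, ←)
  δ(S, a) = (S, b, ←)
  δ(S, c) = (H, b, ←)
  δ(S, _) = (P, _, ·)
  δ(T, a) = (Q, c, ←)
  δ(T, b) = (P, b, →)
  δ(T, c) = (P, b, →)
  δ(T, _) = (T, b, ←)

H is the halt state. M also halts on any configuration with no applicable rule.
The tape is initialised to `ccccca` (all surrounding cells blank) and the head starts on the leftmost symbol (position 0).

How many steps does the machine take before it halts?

state=P head=0 tape=_[c]cccca   (P,c)→(S,_,←)
state=S head=-1 tape=[_]_cccca   (S,_)→(P,_,·)
state=P head=-1 tape=[_]_cccca   (P,_)→(P,_,→)
state=P head=0 tape=_[_]cccca   (P,_)→(P,_,→)
state=P head=1 tape=__[c]ccca   (P,c)→(S,_,←)
state=S head=0 tape=_[_]_ccca   (S,_)→(P,_,·)
state=P head=0 tape=_[_]_ccca   (P,_)→(P,_,→)
state=P head=1 tape=__[_]ccca   (P,_)→(P,_,→)
state=P head=2 tape=___[c]cca   (P,c)→(S,_,←)
state=S head=1 tape=__[_]_cca   (S,_)→(P,_,·)
state=P head=1 tape=__[_]_cca   (P,_)→(P,_,→)
state=P head=2 tape=___[_]cca   (P,_)→(P,_,→)
state=P head=3 tape=____[c]ca   (P,c)→(S,_,←)
state=S head=2 tape=___[_]_ca   (S,_)→(P,_,·)
state=P head=2 tape=___[_]_ca   (P,_)→(P,_,→)
state=P head=3 tape=____[_]ca   (P,_)→(P,_,→)
state=P head=4 tape=_____[c]a   (P,c)→(S,_,←)
state=S head=3 tape=____[_]_a   (S,_)→(P,_,·)
state=P head=3 tape=____[_]_a   (P,_)→(P,_,→)
state=P head=4 tape=_____[_]a   (P,_)→(P,_,→)
state=P head=5 tape=______[a]
M halts after 20 transitions.

20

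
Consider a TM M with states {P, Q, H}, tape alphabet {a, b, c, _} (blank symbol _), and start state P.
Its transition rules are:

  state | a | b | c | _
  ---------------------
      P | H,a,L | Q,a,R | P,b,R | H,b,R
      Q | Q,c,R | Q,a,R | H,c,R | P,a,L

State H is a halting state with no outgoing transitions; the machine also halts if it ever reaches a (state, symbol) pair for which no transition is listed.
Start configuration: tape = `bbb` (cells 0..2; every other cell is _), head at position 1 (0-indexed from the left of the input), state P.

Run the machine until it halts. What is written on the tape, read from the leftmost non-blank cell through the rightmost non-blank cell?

baaa

P | b[b]b_   read b → write a, move R, go to Q
Q | ba[b]_   read b → write a, move R, go to Q
Q | baa[_]   read _ → write a, move L, go to P
P | ba[a]a   read a → write a, move L, go to H
H | b[a]aa
The non-blank tape span at halt is baaa.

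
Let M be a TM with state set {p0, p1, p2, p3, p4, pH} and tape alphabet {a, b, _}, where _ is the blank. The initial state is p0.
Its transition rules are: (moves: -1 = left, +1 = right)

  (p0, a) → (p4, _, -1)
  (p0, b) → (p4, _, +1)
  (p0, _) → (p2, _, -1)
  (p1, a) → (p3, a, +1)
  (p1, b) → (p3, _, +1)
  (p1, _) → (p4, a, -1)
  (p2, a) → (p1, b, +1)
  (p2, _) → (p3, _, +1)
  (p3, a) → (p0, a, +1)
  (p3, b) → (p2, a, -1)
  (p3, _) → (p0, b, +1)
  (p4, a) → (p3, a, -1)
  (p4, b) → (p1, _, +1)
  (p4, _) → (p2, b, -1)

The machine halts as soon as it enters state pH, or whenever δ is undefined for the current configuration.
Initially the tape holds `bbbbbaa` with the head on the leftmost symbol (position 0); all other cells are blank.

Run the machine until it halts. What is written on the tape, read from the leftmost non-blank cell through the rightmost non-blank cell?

bba

p0 | [b]bbbbaa   read b → write _, move +1, go to p4
p4 | _[b]bbbaa   read b → write _, move +1, go to p1
p1 | __[b]bbaa   read b → write _, move +1, go to p3
p3 | ___[b]baa   read b → write a, move -1, go to p2
p2 | __[_]abaa   read _ → write _, move +1, go to p3
p3 | ___[a]baa   read a → write a, move +1, go to p0
p0 | ___a[b]aa   read b → write _, move +1, go to p4
p4 | ___a_[a]a   read a → write a, move -1, go to p3
p3 | ___a[_]aa   read _ → write b, move +1, go to p0
p0 | ___ab[a]a   read a → write _, move -1, go to p4
p4 | ___a[b]_a   read b → write _, move +1, go to p1
p1 | ___a_[_]a   read _ → write a, move -1, go to p4
p4 | ___a[_]aa   read _ → write b, move -1, go to p2
p2 | ___[a]baa   read a → write b, move +1, go to p1
p1 | ___b[b]aa   read b → write _, move +1, go to p3
p3 | ___b_[a]a   read a → write a, move +1, go to p0
p0 | ___b_a[a]   read a → write _, move -1, go to p4
p4 | ___b_[a]_   read a → write a, move -1, go to p3
p3 | ___b[_]a_   read _ → write b, move +1, go to p0
p0 | ___bb[a]_   read a → write _, move -1, go to p4
p4 | ___b[b]__   read b → write _, move +1, go to p1
p1 | ___b_[_]_   read _ → write a, move -1, go to p4
p4 | ___b[_]a_   read _ → write b, move -1, go to p2
p2 | ___[b]ba_
The non-blank tape span at halt is bba.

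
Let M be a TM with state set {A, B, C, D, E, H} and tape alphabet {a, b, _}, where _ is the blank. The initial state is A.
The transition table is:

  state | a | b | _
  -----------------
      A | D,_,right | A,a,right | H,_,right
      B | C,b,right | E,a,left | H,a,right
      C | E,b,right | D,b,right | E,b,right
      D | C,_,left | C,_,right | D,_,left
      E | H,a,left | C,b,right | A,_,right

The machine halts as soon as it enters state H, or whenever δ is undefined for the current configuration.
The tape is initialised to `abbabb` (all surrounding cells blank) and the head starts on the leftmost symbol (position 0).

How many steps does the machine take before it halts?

state=A head=0 tape=[a]bbabb____   (A,a)→(D,_,right)
state=D head=1 tape=_[b]babb____   (D,b)→(C,_,right)
state=C head=2 tape=__[b]abb____   (C,b)→(D,b,right)
state=D head=3 tape=__b[a]bb____   (D,a)→(C,_,left)
state=C head=2 tape=__[b]_bb____   (C,b)→(D,b,right)
state=D head=3 tape=__b[_]bb____   (D,_)→(D,_,left)
state=D head=2 tape=__[b]_bb____   (D,b)→(C,_,right)
state=C head=3 tape=___[_]bb____   (C,_)→(E,b,right)
state=E head=4 tape=___b[b]b____   (E,b)→(C,b,right)
state=C head=5 tape=___bb[b]____   (C,b)→(D,b,right)
state=D head=6 tape=___bbb[_]___   (D,_)→(D,_,left)
state=D head=5 tape=___bb[b]____   (D,b)→(C,_,right)
state=C head=6 tape=___bb_[_]___   (C,_)→(E,b,right)
state=E head=7 tape=___bb_b[_]__   (E,_)→(A,_,right)
state=A head=8 tape=___bb_b_[_]_   (A,_)→(H,_,right)
state=H head=9 tape=___bb_b__[_]
M halts after 15 transitions.

15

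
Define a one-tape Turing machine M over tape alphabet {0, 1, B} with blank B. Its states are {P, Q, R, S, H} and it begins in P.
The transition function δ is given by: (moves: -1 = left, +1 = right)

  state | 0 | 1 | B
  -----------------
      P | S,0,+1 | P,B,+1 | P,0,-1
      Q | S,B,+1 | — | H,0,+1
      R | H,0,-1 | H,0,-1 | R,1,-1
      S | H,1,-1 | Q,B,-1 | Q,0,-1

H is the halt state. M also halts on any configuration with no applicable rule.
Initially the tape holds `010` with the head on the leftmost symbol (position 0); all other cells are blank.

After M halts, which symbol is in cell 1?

P | [0]10   read 0 → write 0, move +1, go to S
S | 0[1]0   read 1 → write B, move -1, go to Q
Q | [0]B0   read 0 → write B, move +1, go to S
S | B[B]0   read B → write 0, move -1, go to Q
Q | [B]00   read B → write 0, move +1, go to H
H | 0[0]0
Cell 1 holds 0 when M halts.

0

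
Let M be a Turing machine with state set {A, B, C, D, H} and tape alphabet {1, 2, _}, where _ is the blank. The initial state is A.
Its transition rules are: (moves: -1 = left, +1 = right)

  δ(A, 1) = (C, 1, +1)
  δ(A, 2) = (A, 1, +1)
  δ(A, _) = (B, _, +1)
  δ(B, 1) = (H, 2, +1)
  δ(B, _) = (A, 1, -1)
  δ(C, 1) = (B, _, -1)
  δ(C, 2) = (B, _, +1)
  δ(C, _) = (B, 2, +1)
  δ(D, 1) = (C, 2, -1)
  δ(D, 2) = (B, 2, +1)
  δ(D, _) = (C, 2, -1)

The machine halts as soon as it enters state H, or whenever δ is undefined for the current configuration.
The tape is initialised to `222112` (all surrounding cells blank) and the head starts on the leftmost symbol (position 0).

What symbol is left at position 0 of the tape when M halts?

1

state=A head=0 tape=[2]22112   (A,2)→(A,1,+1)
state=A head=1 tape=1[2]2112   (A,2)→(A,1,+1)
state=A head=2 tape=11[2]112   (A,2)→(A,1,+1)
state=A head=3 tape=111[1]12   (A,1)→(C,1,+1)
state=C head=4 tape=1111[1]2   (C,1)→(B,_,-1)
state=B head=3 tape=111[1]_2   (B,1)→(H,2,+1)
state=H head=4 tape=1112[_]2
Cell 0 holds 1 when M halts.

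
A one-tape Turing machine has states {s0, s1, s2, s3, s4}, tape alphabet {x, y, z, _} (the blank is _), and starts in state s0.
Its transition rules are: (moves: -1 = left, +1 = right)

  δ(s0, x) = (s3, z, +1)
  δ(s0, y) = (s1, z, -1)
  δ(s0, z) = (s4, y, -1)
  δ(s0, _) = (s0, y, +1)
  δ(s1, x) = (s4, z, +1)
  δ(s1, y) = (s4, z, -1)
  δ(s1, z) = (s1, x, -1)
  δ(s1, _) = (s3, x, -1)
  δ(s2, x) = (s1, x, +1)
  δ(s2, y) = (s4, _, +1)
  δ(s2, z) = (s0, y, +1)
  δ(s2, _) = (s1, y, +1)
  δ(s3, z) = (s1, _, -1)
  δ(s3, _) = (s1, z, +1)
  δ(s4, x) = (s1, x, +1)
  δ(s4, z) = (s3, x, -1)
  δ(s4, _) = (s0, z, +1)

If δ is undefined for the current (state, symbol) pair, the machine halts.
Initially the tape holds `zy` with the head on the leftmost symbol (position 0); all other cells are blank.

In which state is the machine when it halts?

state=s0 head=0 tape=___[z]y_   (s0,z)→(s4,y,-1)
state=s4 head=-1 tape=__[_]yy_   (s4,_)→(s0,z,+1)
state=s0 head=0 tape=__z[y]y_   (s0,y)→(s1,z,-1)
state=s1 head=-1 tape=__[z]zy_   (s1,z)→(s1,x,-1)
state=s1 head=-2 tape=_[_]xzy_   (s1,_)→(s3,x,-1)
state=s3 head=-3 tape=[_]xxzy_   (s3,_)→(s1,z,+1)
state=s1 head=-2 tape=z[x]xzy_   (s1,x)→(s4,z,+1)
state=s4 head=-1 tape=zz[x]zy_   (s4,x)→(s1,x,+1)
state=s1 head=0 tape=zzx[z]y_   (s1,z)→(s1,x,-1)
state=s1 head=-1 tape=zz[x]xy_   (s1,x)→(s4,z,+1)
state=s4 head=0 tape=zzz[x]y_   (s4,x)→(s1,x,+1)
state=s1 head=1 tape=zzzx[y]_   (s1,y)→(s4,z,-1)
state=s4 head=0 tape=zzz[x]z_   (s4,x)→(s1,x,+1)
state=s1 head=1 tape=zzzx[z]_   (s1,z)→(s1,x,-1)
state=s1 head=0 tape=zzz[x]x_   (s1,x)→(s4,z,+1)
state=s4 head=1 tape=zzzz[x]_   (s4,x)→(s1,x,+1)
state=s1 head=2 tape=zzzzx[_]   (s1,_)→(s3,x,-1)
state=s3 head=1 tape=zzzz[x]x
No transition is defined for (s3, x); M halts in state s3.

s3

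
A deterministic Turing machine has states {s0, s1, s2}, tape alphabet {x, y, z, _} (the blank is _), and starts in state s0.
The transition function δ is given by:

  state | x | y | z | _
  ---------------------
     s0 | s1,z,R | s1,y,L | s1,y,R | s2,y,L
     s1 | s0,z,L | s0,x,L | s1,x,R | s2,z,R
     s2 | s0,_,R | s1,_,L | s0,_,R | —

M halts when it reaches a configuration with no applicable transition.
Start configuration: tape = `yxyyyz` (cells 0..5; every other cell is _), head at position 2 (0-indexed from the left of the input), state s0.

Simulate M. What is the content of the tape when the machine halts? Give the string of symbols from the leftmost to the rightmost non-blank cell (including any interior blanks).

xzxxxz_y

state=s0 head=2 tape=_yx[y]yyz_   (s0,y)→(s1,y,L)
state=s1 head=1 tape=_y[x]yyyz_   (s1,x)→(s0,z,L)
state=s0 head=0 tape=_[y]zyyyz_   (s0,y)→(s1,y,L)
state=s1 head=-1 tape=[_]yzyyyz_   (s1,_)→(s2,z,R)
state=s2 head=0 tape=z[y]zyyyz_   (s2,y)→(s1,_,L)
state=s1 head=-1 tape=[z]_zyyyz_   (s1,z)→(s1,x,R)
state=s1 head=0 tape=x[_]zyyyz_   (s1,_)→(s2,z,R)
state=s2 head=1 tape=xz[z]yyyz_   (s2,z)→(s0,_,R)
state=s0 head=2 tape=xz_[y]yyz_   (s0,y)→(s1,y,L)
state=s1 head=1 tape=xz[_]yyyz_   (s1,_)→(s2,z,R)
state=s2 head=2 tape=xzz[y]yyz_   (s2,y)→(s1,_,L)
state=s1 head=1 tape=xz[z]_yyz_   (s1,z)→(s1,x,R)
state=s1 head=2 tape=xzx[_]yyz_   (s1,_)→(s2,z,R)
state=s2 head=3 tape=xzxz[y]yz_   (s2,y)→(s1,_,L)
state=s1 head=2 tape=xzx[z]_yz_   (s1,z)→(s1,x,R)
state=s1 head=3 tape=xzxx[_]yz_   (s1,_)→(s2,z,R)
state=s2 head=4 tape=xzxxz[y]z_   (s2,y)→(s1,_,L)
state=s1 head=3 tape=xzxx[z]_z_   (s1,z)→(s1,x,R)
state=s1 head=4 tape=xzxxx[_]z_   (s1,_)→(s2,z,R)
state=s2 head=5 tape=xzxxxz[z]_   (s2,z)→(s0,_,R)
state=s0 head=6 tape=xzxxxz_[_]   (s0,_)→(s2,y,L)
state=s2 head=5 tape=xzxxxz[_]y
The non-blank tape span at halt is xzxxxz_y.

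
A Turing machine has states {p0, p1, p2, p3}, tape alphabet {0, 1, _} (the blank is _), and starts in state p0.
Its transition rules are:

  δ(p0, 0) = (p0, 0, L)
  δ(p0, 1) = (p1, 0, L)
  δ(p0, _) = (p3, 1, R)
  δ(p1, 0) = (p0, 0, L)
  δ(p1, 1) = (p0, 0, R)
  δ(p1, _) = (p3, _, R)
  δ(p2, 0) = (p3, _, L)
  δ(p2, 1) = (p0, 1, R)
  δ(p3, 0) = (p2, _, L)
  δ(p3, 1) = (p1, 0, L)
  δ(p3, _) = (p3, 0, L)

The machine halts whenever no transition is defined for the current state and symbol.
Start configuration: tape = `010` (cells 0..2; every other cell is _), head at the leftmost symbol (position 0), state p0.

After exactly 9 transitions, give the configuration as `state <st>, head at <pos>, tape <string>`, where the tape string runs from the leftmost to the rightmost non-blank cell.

state p0, head at -1, tape 1000

state=p0 head=0 tape=_[0]10   (p0,0)→(p0,0,L)
state=p0 head=-1 tape=[_]010   (p0,_)→(p3,1,R)
state=p3 head=0 tape=1[0]10   (p3,0)→(p2,_,L)
state=p2 head=-1 tape=[1]_10   (p2,1)→(p0,1,R)
state=p0 head=0 tape=1[_]10   (p0,_)→(p3,1,R)
state=p3 head=1 tape=11[1]0   (p3,1)→(p1,0,L)
state=p1 head=0 tape=1[1]00   (p1,1)→(p0,0,R)
state=p0 head=1 tape=10[0]0   (p0,0)→(p0,0,L)
state=p0 head=0 tape=1[0]00   (p0,0)→(p0,0,L)
state=p0 head=-1 tape=[1]000
After 9 steps: state p0, head at -1, tape 1000.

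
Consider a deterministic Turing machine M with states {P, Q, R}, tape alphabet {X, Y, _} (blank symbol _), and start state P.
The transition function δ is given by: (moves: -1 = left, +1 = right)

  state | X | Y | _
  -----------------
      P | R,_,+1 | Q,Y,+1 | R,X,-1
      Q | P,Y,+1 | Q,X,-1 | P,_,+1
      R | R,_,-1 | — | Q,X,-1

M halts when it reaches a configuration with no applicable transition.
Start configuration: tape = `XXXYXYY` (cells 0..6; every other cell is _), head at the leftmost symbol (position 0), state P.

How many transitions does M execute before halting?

15

P | _[X]XXYXYY   read X → write _, move +1, go to R
R | __[X]XYXYY   read X → write _, move -1, go to R
R | _[_]_XYXYY   read _ → write X, move -1, go to Q
Q | [_]X_XYXYY   read _ → write _, move +1, go to P
P | _[X]_XYXYY   read X → write _, move +1, go to R
R | __[_]XYXYY   read _ → write X, move -1, go to Q
Q | _[_]XXYXYY   read _ → write _, move +1, go to P
P | __[X]XYXYY   read X → write _, move +1, go to R
R | ___[X]YXYY   read X → write _, move -1, go to R
R | __[_]_YXYY   read _ → write X, move -1, go to Q
Q | _[_]X_YXYY   read _ → write _, move +1, go to P
P | __[X]_YXYY   read X → write _, move +1, go to R
R | ___[_]YXYY   read _ → write X, move -1, go to Q
Q | __[_]XYXYY   read _ → write _, move +1, go to P
P | ___[X]YXYY   read X → write _, move +1, go to R
R | ____[Y]XYY
M halts after 15 transitions.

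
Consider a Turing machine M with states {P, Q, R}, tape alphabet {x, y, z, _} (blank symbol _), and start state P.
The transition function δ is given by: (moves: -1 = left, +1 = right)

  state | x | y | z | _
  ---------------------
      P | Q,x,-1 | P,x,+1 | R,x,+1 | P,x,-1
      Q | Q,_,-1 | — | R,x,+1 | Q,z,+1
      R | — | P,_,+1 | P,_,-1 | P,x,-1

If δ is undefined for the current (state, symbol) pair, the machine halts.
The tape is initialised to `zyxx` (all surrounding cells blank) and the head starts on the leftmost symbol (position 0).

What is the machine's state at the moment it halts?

R

P | _[z]yxx   read z → write x, move +1, go to R
R | _x[y]xx   read y → write _, move +1, go to P
P | _x_[x]x   read x → write x, move -1, go to Q
Q | _x[_]xx   read _ → write z, move +1, go to Q
Q | _xz[x]x   read x → write _, move -1, go to Q
Q | _x[z]_x   read z → write x, move +1, go to R
R | _xx[_]x   read _ → write x, move -1, go to P
P | _x[x]xx   read x → write x, move -1, go to Q
Q | _[x]xxx   read x → write _, move -1, go to Q
Q | [_]_xxx   read _ → write z, move +1, go to Q
Q | z[_]xxx   read _ → write z, move +1, go to Q
Q | zz[x]xx   read x → write _, move -1, go to Q
Q | z[z]_xx   read z → write x, move +1, go to R
R | zx[_]xx   read _ → write x, move -1, go to P
P | z[x]xxx   read x → write x, move -1, go to Q
Q | [z]xxxx   read z → write x, move +1, go to R
R | x[x]xxx
No transition is defined for (R, x); M halts in state R.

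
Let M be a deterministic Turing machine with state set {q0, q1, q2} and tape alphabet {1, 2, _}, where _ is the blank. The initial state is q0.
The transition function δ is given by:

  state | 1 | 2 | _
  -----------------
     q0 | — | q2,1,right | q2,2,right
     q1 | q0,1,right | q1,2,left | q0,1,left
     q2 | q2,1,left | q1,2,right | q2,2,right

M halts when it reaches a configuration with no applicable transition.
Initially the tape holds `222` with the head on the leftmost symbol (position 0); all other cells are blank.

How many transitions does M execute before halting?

q0 | _[2]22_   read 2 → write 1, move right, go to q2
q2 | _1[2]2_   read 2 → write 2, move right, go to q1
q1 | _12[2]_   read 2 → write 2, move left, go to q1
q1 | _1[2]2_   read 2 → write 2, move left, go to q1
q1 | _[1]22_   read 1 → write 1, move right, go to q0
q0 | _1[2]2_   read 2 → write 1, move right, go to q2
q2 | _11[2]_   read 2 → write 2, move right, go to q1
q1 | _112[_]   read _ → write 1, move left, go to q0
q0 | _11[2]1   read 2 → write 1, move right, go to q2
q2 | _111[1]   read 1 → write 1, move left, go to q2
q2 | _11[1]1   read 1 → write 1, move left, go to q2
q2 | _1[1]11   read 1 → write 1, move left, go to q2
q2 | _[1]111   read 1 → write 1, move left, go to q2
q2 | [_]1111   read _ → write 2, move right, go to q2
q2 | 2[1]111   read 1 → write 1, move left, go to q2
q2 | [2]1111   read 2 → write 2, move right, go to q1
q1 | 2[1]111   read 1 → write 1, move right, go to q0
q0 | 21[1]11
M halts after 17 transitions.

17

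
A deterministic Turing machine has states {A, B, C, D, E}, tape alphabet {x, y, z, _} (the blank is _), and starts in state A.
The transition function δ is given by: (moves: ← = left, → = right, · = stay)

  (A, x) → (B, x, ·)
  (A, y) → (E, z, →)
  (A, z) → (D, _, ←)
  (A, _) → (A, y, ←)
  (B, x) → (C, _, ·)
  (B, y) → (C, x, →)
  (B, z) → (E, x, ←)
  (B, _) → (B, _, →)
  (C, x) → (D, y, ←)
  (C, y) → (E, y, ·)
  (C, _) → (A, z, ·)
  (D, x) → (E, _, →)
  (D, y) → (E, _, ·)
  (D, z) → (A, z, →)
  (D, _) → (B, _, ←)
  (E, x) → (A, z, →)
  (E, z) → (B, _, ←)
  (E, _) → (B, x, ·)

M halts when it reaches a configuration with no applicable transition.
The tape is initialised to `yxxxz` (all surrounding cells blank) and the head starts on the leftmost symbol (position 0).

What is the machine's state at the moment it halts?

A | __[y]xxxz   read y → write z, move →, go to E
E | __z[x]xxz   read x → write z, move →, go to A
A | __zz[x]xz   read x → write x, move ·, go to B
B | __zz[x]xz   read x → write _, move ·, go to C
C | __zz[_]xz   read _ → write z, move ·, go to A
A | __zz[z]xz   read z → write _, move ←, go to D
D | __z[z]_xz   read z → write z, move →, go to A
A | __zz[_]xz   read _ → write y, move ←, go to A
A | __z[z]yxz   read z → write _, move ←, go to D
D | __[z]_yxz   read z → write z, move →, go to A
A | __z[_]yxz   read _ → write y, move ←, go to A
A | __[z]yyxz   read z → write _, move ←, go to D
D | _[_]_yyxz   read _ → write _, move ←, go to B
B | [_]__yyxz   read _ → write _, move →, go to B
B | _[_]_yyxz   read _ → write _, move →, go to B
B | __[_]yyxz   read _ → write _, move →, go to B
B | ___[y]yxz   read y → write x, move →, go to C
C | ___x[y]xz   read y → write y, move ·, go to E
E | ___x[y]xz
No transition is defined for (E, y); M halts in state E.

E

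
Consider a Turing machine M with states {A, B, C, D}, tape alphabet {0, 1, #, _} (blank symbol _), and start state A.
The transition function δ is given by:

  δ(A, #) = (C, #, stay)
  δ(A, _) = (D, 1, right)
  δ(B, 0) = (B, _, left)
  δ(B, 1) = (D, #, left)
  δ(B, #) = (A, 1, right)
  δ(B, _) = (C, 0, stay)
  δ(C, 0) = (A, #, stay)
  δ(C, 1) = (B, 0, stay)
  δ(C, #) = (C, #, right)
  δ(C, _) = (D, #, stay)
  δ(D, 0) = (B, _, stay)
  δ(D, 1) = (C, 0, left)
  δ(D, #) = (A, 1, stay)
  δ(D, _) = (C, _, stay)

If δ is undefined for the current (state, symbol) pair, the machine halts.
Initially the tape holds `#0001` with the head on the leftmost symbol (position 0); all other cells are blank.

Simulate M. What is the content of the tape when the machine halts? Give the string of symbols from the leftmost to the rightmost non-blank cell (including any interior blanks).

###111

state=A head=0 tape=[#]0001_   (A,#)→(C,#,stay)
state=C head=0 tape=[#]0001_   (C,#)→(C,#,right)
state=C head=1 tape=#[0]001_   (C,0)→(A,#,stay)
state=A head=1 tape=#[#]001_   (A,#)→(C,#,stay)
state=C head=1 tape=#[#]001_   (C,#)→(C,#,right)
state=C head=2 tape=##[0]01_   (C,0)→(A,#,stay)
state=A head=2 tape=##[#]01_   (A,#)→(C,#,stay)
state=C head=2 tape=##[#]01_   (C,#)→(C,#,right)
state=C head=3 tape=###[0]1_   (C,0)→(A,#,stay)
state=A head=3 tape=###[#]1_   (A,#)→(C,#,stay)
state=C head=3 tape=###[#]1_   (C,#)→(C,#,right)
state=C head=4 tape=####[1]_   (C,1)→(B,0,stay)
state=B head=4 tape=####[0]_   (B,0)→(B,_,left)
state=B head=3 tape=###[#]__   (B,#)→(A,1,right)
state=A head=4 tape=###1[_]_   (A,_)→(D,1,right)
state=D head=5 tape=###11[_]   (D,_)→(C,_,stay)
state=C head=5 tape=###11[_]   (C,_)→(D,#,stay)
state=D head=5 tape=###11[#]   (D,#)→(A,1,stay)
state=A head=5 tape=###11[1]
The non-blank tape span at halt is ###111.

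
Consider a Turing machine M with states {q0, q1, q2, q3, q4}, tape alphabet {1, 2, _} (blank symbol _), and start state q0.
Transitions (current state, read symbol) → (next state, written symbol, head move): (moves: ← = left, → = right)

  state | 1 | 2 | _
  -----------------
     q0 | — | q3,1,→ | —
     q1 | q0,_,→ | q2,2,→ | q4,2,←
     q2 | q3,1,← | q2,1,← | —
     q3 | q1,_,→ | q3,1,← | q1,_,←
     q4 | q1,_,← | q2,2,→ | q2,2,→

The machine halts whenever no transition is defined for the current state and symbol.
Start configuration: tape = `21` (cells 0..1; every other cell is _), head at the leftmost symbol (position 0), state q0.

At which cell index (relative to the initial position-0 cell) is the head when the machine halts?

state=q0 head=0 tape=____[2]1_   (q0,2)→(q3,1,→)
state=q3 head=1 tape=____1[1]_   (q3,1)→(q1,_,→)
state=q1 head=2 tape=____1_[_]   (q1,_)→(q4,2,←)
state=q4 head=1 tape=____1[_]2   (q4,_)→(q2,2,→)
state=q2 head=2 tape=____12[2]   (q2,2)→(q2,1,←)
state=q2 head=1 tape=____1[2]1   (q2,2)→(q2,1,←)
state=q2 head=0 tape=____[1]11   (q2,1)→(q3,1,←)
state=q3 head=-1 tape=___[_]111   (q3,_)→(q1,_,←)
state=q1 head=-2 tape=__[_]_111   (q1,_)→(q4,2,←)
state=q4 head=-3 tape=_[_]2_111   (q4,_)→(q2,2,→)
state=q2 head=-2 tape=_2[2]_111   (q2,2)→(q2,1,←)
state=q2 head=-3 tape=_[2]1_111   (q2,2)→(q2,1,←)
state=q2 head=-4 tape=[_]11_111
At halt the head is at cell -4.

-4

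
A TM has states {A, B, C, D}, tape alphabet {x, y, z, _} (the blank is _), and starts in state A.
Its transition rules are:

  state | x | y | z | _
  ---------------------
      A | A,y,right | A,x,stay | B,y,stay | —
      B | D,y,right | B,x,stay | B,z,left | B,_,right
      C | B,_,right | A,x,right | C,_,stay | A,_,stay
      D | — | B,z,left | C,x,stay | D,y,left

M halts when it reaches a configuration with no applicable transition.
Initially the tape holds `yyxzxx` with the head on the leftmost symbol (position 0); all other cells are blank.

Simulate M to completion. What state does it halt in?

A | [y]yxzxx   read y → write x, move stay, go to A
A | [x]yxzxx   read x → write y, move right, go to A
A | y[y]xzxx   read y → write x, move stay, go to A
A | y[x]xzxx   read x → write y, move right, go to A
A | yy[x]zxx   read x → write y, move right, go to A
A | yyy[z]xx   read z → write y, move stay, go to B
B | yyy[y]xx   read y → write x, move stay, go to B
B | yyy[x]xx   read x → write y, move right, go to D
D | yyyy[x]x
No transition is defined for (D, x); M halts in state D.

D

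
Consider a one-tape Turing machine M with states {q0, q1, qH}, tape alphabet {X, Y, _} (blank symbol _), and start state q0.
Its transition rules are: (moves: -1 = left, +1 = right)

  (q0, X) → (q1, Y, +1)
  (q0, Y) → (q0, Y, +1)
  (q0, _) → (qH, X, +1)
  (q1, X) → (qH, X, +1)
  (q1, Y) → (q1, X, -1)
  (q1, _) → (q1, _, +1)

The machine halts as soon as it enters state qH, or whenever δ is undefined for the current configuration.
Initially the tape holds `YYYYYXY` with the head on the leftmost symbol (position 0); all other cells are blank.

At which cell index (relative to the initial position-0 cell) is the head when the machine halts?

1

q0 | _[Y]YYYYXY   read Y → write Y, move +1, go to q0
q0 | _Y[Y]YYYXY   read Y → write Y, move +1, go to q0
q0 | _YY[Y]YYXY   read Y → write Y, move +1, go to q0
q0 | _YYY[Y]YXY   read Y → write Y, move +1, go to q0
q0 | _YYYY[Y]XY   read Y → write Y, move +1, go to q0
q0 | _YYYYY[X]Y   read X → write Y, move +1, go to q1
q1 | _YYYYYY[Y]   read Y → write X, move -1, go to q1
q1 | _YYYYY[Y]X   read Y → write X, move -1, go to q1
q1 | _YYYY[Y]XX   read Y → write X, move -1, go to q1
q1 | _YYY[Y]XXX   read Y → write X, move -1, go to q1
q1 | _YY[Y]XXXX   read Y → write X, move -1, go to q1
q1 | _Y[Y]XXXXX   read Y → write X, move -1, go to q1
q1 | _[Y]XXXXXX   read Y → write X, move -1, go to q1
q1 | [_]XXXXXXX   read _ → write _, move +1, go to q1
q1 | _[X]XXXXXX   read X → write X, move +1, go to qH
qH | _X[X]XXXXX
At halt the head is at cell 1.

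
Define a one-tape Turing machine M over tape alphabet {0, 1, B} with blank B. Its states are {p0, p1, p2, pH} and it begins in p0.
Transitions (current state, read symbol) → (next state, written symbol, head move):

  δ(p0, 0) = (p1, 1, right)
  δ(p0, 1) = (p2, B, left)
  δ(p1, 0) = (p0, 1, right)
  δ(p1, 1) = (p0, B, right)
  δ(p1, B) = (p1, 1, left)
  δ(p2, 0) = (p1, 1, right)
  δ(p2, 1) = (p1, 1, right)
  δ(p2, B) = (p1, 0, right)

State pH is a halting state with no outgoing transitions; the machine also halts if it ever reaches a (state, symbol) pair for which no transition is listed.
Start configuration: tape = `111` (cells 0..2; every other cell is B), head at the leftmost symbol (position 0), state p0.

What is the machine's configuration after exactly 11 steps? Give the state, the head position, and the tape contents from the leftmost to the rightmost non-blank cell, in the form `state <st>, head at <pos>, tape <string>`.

p0 | B[1]11   read 1 → write B, move left, go to p2
p2 | [B]B11   read B → write 0, move right, go to p1
p1 | 0[B]11   read B → write 1, move left, go to p1
p1 | [0]111   read 0 → write 1, move right, go to p0
p0 | 1[1]11   read 1 → write B, move left, go to p2
p2 | [1]B11   read 1 → write 1, move right, go to p1
p1 | 1[B]11   read B → write 1, move left, go to p1
p1 | [1]111   read 1 → write B, move right, go to p0
p0 | B[1]11   read 1 → write B, move left, go to p2
p2 | [B]B11   read B → write 0, move right, go to p1
p1 | 0[B]11   read B → write 1, move left, go to p1
p1 | [0]111
After 11 steps: state p1, head at -1, tape 0111.

state p1, head at -1, tape 0111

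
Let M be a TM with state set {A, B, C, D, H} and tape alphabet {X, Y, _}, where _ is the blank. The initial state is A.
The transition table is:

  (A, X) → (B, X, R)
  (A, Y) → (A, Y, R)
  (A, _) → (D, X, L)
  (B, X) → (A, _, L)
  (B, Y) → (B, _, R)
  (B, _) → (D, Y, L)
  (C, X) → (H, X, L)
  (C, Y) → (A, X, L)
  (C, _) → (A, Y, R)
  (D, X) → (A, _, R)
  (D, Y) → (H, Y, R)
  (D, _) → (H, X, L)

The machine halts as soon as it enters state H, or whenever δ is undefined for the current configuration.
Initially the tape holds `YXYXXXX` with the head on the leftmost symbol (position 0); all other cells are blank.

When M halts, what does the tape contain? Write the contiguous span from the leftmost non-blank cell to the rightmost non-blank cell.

state=A head=0 tape=[Y]XYXXXX__   (A,Y)→(A,Y,R)
state=A head=1 tape=Y[X]YXXXX__   (A,X)→(B,X,R)
state=B head=2 tape=YX[Y]XXXX__   (B,Y)→(B,_,R)
state=B head=3 tape=YX_[X]XXX__   (B,X)→(A,_,L)
state=A head=2 tape=YX[_]_XXX__   (A,_)→(D,X,L)
state=D head=1 tape=Y[X]X_XXX__   (D,X)→(A,_,R)
state=A head=2 tape=Y_[X]_XXX__   (A,X)→(B,X,R)
state=B head=3 tape=Y_X[_]XXX__   (B,_)→(D,Y,L)
state=D head=2 tape=Y_[X]YXXX__   (D,X)→(A,_,R)
state=A head=3 tape=Y__[Y]XXX__   (A,Y)→(A,Y,R)
state=A head=4 tape=Y__Y[X]XX__   (A,X)→(B,X,R)
state=B head=5 tape=Y__YX[X]X__   (B,X)→(A,_,L)
state=A head=4 tape=Y__Y[X]_X__   (A,X)→(B,X,R)
state=B head=5 tape=Y__YX[_]X__   (B,_)→(D,Y,L)
state=D head=4 tape=Y__Y[X]YX__   (D,X)→(A,_,R)
state=A head=5 tape=Y__Y_[Y]X__   (A,Y)→(A,Y,R)
state=A head=6 tape=Y__Y_Y[X]__   (A,X)→(B,X,R)
state=B head=7 tape=Y__Y_YX[_]_   (B,_)→(D,Y,L)
state=D head=6 tape=Y__Y_Y[X]Y_   (D,X)→(A,_,R)
state=A head=7 tape=Y__Y_Y_[Y]_   (A,Y)→(A,Y,R)
state=A head=8 tape=Y__Y_Y_Y[_]   (A,_)→(D,X,L)
state=D head=7 tape=Y__Y_Y_[Y]X   (D,Y)→(H,Y,R)
state=H head=8 tape=Y__Y_Y_Y[X]
The non-blank tape span at halt is Y__Y_Y_YX.

Y__Y_Y_YX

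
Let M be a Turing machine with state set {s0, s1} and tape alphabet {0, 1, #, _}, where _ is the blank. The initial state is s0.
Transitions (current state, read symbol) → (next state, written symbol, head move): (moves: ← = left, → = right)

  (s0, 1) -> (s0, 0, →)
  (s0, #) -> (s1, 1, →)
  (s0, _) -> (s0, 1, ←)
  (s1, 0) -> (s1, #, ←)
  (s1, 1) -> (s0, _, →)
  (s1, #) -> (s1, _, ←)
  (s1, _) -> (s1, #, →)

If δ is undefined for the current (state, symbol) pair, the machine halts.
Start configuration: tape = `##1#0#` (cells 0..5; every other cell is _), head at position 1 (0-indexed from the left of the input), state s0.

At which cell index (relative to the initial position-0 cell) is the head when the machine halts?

s0 | #[#]1#0#_   read # → write 1, move →, go to s1
s1 | #1[1]#0#_   read 1 → write _, move →, go to s0
s0 | #1_[#]0#_   read # → write 1, move →, go to s1
s1 | #1_1[0]#_   read 0 → write #, move ←, go to s1
s1 | #1_[1]##_   read 1 → write _, move →, go to s0
s0 | #1__[#]#_   read # → write 1, move →, go to s1
s1 | #1__1[#]_   read # → write _, move ←, go to s1
s1 | #1__[1]__   read 1 → write _, move →, go to s0
s0 | #1___[_]_   read _ → write 1, move ←, go to s0
s0 | #1__[_]1_   read _ → write 1, move ←, go to s0
s0 | #1_[_]11_   read _ → write 1, move ←, go to s0
s0 | #1[_]111_   read _ → write 1, move ←, go to s0
s0 | #[1]1111_   read 1 → write 0, move →, go to s0
s0 | #0[1]111_   read 1 → write 0, move →, go to s0
s0 | #00[1]11_   read 1 → write 0, move →, go to s0
s0 | #000[1]1_   read 1 → write 0, move →, go to s0
s0 | #0000[1]_   read 1 → write 0, move →, go to s0
s0 | #00000[_]   read _ → write 1, move ←, go to s0
s0 | #0000[0]1
At halt the head is at cell 5.

5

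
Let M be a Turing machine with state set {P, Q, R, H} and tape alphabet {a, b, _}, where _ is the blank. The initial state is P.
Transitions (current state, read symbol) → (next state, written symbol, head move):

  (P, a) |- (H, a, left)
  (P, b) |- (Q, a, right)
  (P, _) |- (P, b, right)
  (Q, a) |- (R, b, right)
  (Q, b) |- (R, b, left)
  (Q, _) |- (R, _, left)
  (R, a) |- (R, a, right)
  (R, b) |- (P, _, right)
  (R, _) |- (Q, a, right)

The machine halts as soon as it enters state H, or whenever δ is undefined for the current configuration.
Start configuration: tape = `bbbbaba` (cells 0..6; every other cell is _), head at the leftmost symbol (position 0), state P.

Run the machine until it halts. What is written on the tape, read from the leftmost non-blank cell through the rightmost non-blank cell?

a_a_aba

state=P head=0 tape=[b]bbbaba   (P,b)→(Q,a,right)
state=Q head=1 tape=a[b]bbaba   (Q,b)→(R,b,left)
state=R head=0 tape=[a]bbbaba   (R,a)→(R,a,right)
state=R head=1 tape=a[b]bbaba   (R,b)→(P,_,right)
state=P head=2 tape=a_[b]baba   (P,b)→(Q,a,right)
state=Q head=3 tape=a_a[b]aba   (Q,b)→(R,b,left)
state=R head=2 tape=a_[a]baba   (R,a)→(R,a,right)
state=R head=3 tape=a_a[b]aba   (R,b)→(P,_,right)
state=P head=4 tape=a_a_[a]ba   (P,a)→(H,a,left)
state=H head=3 tape=a_a[_]aba
The non-blank tape span at halt is a_a_aba.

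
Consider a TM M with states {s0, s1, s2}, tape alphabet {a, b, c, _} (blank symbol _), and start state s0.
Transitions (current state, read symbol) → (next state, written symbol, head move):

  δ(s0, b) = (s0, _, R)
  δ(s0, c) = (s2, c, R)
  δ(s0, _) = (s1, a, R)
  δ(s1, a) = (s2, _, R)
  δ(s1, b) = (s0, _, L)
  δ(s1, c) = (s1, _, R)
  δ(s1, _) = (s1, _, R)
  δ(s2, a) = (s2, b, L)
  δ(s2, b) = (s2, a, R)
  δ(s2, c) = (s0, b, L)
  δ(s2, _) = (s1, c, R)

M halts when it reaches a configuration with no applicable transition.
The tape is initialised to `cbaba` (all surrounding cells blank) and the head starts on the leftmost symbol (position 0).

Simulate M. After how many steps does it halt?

7

s0 | _[c]baba   read c → write c, move R, go to s2
s2 | _c[b]aba   read b → write a, move R, go to s2
s2 | _ca[a]ba   read a → write b, move L, go to s2
s2 | _c[a]bba   read a → write b, move L, go to s2
s2 | _[c]bbba   read c → write b, move L, go to s0
s0 | [_]bbbba   read _ → write a, move R, go to s1
s1 | a[b]bbba   read b → write _, move L, go to s0
s0 | [a]_bbba
M halts after 7 transitions.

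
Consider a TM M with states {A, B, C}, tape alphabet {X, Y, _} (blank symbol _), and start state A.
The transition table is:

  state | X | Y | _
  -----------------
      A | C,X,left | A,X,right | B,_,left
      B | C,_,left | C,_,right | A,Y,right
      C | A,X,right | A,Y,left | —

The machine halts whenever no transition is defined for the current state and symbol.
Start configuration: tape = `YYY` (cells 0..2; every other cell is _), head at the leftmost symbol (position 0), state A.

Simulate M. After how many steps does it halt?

A | _[Y]YY_   read Y → write X, move right, go to A
A | _X[Y]Y_   read Y → write X, move right, go to A
A | _XX[Y]_   read Y → write X, move right, go to A
A | _XXX[_]   read _ → write _, move left, go to B
B | _XX[X]_   read X → write _, move left, go to C
C | _X[X]__   read X → write X, move right, go to A
A | _XX[_]_   read _ → write _, move left, go to B
B | _X[X]__   read X → write _, move left, go to C
C | _[X]___   read X → write X, move right, go to A
A | _X[_]__   read _ → write _, move left, go to B
B | _[X]___   read X → write _, move left, go to C
C | [_]____
M halts after 11 transitions.

11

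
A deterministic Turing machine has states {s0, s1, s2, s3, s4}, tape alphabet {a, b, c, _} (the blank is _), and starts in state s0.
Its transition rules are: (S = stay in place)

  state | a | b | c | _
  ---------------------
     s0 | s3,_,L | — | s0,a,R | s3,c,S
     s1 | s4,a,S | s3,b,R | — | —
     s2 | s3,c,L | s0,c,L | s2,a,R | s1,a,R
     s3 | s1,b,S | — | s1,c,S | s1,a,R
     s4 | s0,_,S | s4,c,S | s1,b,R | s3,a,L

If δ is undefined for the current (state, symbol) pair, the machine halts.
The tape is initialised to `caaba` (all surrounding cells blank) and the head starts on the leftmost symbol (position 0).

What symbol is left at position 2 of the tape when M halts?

c

s0 | [c]aaba   read c → write a, move R, go to s0
s0 | a[a]aba   read a → write _, move L, go to s3
s3 | [a]_aba   read a → write b, move S, go to s1
s1 | [b]_aba   read b → write b, move R, go to s3
s3 | b[_]aba   read _ → write a, move R, go to s1
s1 | ba[a]ba   read a → write a, move S, go to s4
s4 | ba[a]ba   read a → write _, move S, go to s0
s0 | ba[_]ba   read _ → write c, move S, go to s3
s3 | ba[c]ba   read c → write c, move S, go to s1
s1 | ba[c]ba
Cell 2 holds c when M halts.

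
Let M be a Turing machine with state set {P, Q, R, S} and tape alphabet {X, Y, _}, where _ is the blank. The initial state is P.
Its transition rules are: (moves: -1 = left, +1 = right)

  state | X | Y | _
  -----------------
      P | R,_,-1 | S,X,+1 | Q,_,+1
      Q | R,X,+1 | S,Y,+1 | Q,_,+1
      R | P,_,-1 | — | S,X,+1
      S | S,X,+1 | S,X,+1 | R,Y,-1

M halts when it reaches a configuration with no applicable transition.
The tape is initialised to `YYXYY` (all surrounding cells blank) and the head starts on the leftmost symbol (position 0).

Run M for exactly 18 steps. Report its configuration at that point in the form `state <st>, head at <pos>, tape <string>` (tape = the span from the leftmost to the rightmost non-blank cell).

state S, head at 6, tape Y

state=P head=0 tape=_[Y]YXYY__   (P,Y)→(S,X,+1)
state=S head=1 tape=_X[Y]XYY__   (S,Y)→(S,X,+1)
state=S head=2 tape=_XX[X]YY__   (S,X)→(S,X,+1)
state=S head=3 tape=_XXX[Y]Y__   (S,Y)→(S,X,+1)
state=S head=4 tape=_XXXX[Y]__   (S,Y)→(S,X,+1)
state=S head=5 tape=_XXXXX[_]_   (S,_)→(R,Y,-1)
state=R head=4 tape=_XXXX[X]Y_   (R,X)→(P,_,-1)
state=P head=3 tape=_XXX[X]_Y_   (P,X)→(R,_,-1)
state=R head=2 tape=_XX[X]__Y_   (R,X)→(P,_,-1)
state=P head=1 tape=_X[X]___Y_   (P,X)→(R,_,-1)
state=R head=0 tape=_[X]____Y_   (R,X)→(P,_,-1)
state=P head=-1 tape=[_]_____Y_   (P,_)→(Q,_,+1)
state=Q head=0 tape=_[_]____Y_   (Q,_)→(Q,_,+1)
state=Q head=1 tape=__[_]___Y_   (Q,_)→(Q,_,+1)
state=Q head=2 tape=___[_]__Y_   (Q,_)→(Q,_,+1)
state=Q head=3 tape=____[_]_Y_   (Q,_)→(Q,_,+1)
state=Q head=4 tape=_____[_]Y_   (Q,_)→(Q,_,+1)
state=Q head=5 tape=______[Y]_   (Q,Y)→(S,Y,+1)
state=S head=6 tape=______Y[_]
After 18 steps: state S, head at 6, tape Y.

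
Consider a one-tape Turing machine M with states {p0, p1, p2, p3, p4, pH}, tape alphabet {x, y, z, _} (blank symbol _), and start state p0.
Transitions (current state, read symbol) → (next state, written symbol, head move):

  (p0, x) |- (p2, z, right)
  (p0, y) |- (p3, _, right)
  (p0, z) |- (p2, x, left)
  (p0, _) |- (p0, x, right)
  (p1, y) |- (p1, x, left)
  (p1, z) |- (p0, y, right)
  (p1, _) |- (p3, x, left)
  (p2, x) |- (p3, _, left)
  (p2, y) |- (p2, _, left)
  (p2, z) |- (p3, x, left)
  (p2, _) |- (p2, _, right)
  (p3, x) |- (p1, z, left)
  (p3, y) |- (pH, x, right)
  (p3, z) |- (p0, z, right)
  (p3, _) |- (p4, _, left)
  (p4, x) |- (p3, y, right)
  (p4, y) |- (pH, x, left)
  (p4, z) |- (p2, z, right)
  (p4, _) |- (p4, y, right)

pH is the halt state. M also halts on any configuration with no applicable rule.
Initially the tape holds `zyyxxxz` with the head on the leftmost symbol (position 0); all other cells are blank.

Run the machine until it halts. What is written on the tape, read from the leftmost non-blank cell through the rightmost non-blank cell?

state=p0 head=0 tape=__[z]yyxxxz   (p0,z)→(p2,x,left)
state=p2 head=-1 tape=_[_]xyyxxxz   (p2,_)→(p2,_,right)
state=p2 head=0 tape=__[x]yyxxxz   (p2,x)→(p3,_,left)
state=p3 head=-1 tape=_[_]_yyxxxz   (p3,_)→(p4,_,left)
state=p4 head=-2 tape=[_]__yyxxxz   (p4,_)→(p4,y,right)
state=p4 head=-1 tape=y[_]_yyxxxz   (p4,_)→(p4,y,right)
state=p4 head=0 tape=yy[_]yyxxxz   (p4,_)→(p4,y,right)
state=p4 head=1 tape=yyy[y]yxxxz   (p4,y)→(pH,x,left)
state=pH head=0 tape=yy[y]xyxxxz
The non-blank tape span at halt is yyyxyxxxz.

yyyxyxxxz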